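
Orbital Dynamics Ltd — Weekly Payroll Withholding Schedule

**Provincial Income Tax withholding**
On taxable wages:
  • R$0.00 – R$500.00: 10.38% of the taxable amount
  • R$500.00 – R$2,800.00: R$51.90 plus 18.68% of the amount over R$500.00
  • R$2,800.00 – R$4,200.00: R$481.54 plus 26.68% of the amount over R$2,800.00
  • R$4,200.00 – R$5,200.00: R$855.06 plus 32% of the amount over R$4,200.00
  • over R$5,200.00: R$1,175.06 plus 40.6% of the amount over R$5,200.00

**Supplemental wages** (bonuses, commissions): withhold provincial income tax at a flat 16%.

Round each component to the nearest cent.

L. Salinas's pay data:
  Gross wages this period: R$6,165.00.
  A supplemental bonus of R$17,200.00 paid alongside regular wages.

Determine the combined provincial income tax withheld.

R$4,318.85

Provincial Income Tax: taxable = R$6,165.00
  R$1,175.06 + 40.6% × (R$6,165.00 − R$5,200.00) = R$1,175.06 + 40.6% × R$965.00 = R$1,566.85
Supplemental (16% flat on bonus): 16% × R$17,200.00 = R$2,752.00
Total provincial income tax: R$1,566.85 + R$2,752.00 = R$4,318.85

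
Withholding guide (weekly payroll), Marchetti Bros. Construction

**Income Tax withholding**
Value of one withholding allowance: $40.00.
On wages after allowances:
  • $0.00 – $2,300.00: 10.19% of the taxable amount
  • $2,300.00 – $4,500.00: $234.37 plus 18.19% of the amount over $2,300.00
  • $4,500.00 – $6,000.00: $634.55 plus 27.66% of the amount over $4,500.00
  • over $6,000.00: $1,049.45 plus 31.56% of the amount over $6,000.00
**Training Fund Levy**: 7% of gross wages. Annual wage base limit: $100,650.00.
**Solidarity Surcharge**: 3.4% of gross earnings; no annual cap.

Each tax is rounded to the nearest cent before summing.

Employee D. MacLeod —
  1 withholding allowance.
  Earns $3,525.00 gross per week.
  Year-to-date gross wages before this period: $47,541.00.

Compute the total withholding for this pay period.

Income Tax: taxable = $3,525.00 − 1×$40.00 = $3,485.00
  $234.37 + 18.19% × ($3,485.00 − $2,300.00) = $234.37 + 18.19% × $1,185.00 = $449.92
Training Fund Levy: 7% × $3,525.00 = $246.75
Solidarity Surcharge: 3.4% × $3,525.00 = $119.85
Total: $449.92 + $246.75 + $119.85 = $816.52

$816.52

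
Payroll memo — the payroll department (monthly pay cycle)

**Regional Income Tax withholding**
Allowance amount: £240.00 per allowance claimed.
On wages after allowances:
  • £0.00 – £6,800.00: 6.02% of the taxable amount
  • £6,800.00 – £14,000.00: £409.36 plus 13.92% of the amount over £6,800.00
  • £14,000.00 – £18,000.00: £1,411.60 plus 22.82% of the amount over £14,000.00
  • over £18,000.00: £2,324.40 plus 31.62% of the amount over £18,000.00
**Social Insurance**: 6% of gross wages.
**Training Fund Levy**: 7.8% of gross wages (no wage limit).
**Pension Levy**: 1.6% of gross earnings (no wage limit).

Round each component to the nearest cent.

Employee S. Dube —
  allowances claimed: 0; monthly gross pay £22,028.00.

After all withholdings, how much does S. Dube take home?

£15,037.64

Regional Income Tax: taxable = £22,028.00
  £2,324.40 + 31.62% × (£22,028.00 − £18,000.00) = £2,324.40 + 31.62% × £4,028.00 = £3,598.05
Social Insurance: 6% × £22,028.00 = £1,321.68
Training Fund Levy: 7.8% × £22,028.00 = £1,718.18
Pension Levy: 1.6% × £22,028.00 = £352.45
Total withheld: £3,598.05 + £1,321.68 + £1,718.18 + £352.45 = £6,990.36
Net pay: £22,028.00 − £6,990.36 = £15,037.64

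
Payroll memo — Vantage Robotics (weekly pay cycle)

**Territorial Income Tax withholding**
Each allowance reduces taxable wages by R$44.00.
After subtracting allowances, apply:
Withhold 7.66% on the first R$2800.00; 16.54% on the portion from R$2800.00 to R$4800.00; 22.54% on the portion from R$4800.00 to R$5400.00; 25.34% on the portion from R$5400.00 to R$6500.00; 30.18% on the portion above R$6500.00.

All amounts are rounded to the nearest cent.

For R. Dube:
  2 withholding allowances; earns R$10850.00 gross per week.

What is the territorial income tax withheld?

R$2245.53

Territorial Income Tax: taxable = R$10850.00 − 2×R$44.00 = R$10762.00
  R$959.26 + 30.18% × (R$10762.00 − R$6500.00) = R$959.26 + 30.18% × R$4262.00 = R$2245.53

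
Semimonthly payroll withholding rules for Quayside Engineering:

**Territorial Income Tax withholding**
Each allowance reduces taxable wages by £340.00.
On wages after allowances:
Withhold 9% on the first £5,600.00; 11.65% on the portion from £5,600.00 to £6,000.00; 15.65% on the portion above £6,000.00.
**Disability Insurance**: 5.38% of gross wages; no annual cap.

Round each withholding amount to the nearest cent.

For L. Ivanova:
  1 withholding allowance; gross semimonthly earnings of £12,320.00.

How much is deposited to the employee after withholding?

£10,170.71

Territorial Income Tax: taxable = £12,320.00 − 1×£340.00 = £11,980.00
  £550.60 + 15.65% × (£11,980.00 − £6,000.00) = £550.60 + 15.65% × £5,980.00 = £1,486.47
Disability Insurance: 5.38% × £12,320.00 = £662.82
Total withheld: £1,486.47 + £662.82 = £2,149.29
Net pay: £12,320.00 − £2,149.29 = £10,170.71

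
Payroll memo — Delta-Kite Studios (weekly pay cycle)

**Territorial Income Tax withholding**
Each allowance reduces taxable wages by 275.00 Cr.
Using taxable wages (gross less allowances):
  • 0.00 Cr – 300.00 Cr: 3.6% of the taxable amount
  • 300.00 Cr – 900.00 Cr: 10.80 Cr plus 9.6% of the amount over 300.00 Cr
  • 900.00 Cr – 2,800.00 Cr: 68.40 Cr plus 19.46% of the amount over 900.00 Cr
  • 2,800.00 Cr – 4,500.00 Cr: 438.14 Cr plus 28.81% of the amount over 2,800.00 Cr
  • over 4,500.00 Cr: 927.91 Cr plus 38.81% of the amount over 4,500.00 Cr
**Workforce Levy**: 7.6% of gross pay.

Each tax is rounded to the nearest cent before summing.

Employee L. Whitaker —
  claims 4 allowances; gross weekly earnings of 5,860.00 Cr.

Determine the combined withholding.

1,474.18 Cr

Territorial Income Tax: taxable = 5,860.00 Cr − 4×275.00 Cr = 4,760.00 Cr
  927.91 Cr + 38.81% × (4,760.00 Cr − 4,500.00 Cr) = 927.91 Cr + 38.81% × 260.00 Cr = 1,028.82 Cr
Workforce Levy: 7.6% × 5,860.00 Cr = 445.36 Cr
Total: 1,028.82 Cr + 445.36 Cr = 1,474.18 Cr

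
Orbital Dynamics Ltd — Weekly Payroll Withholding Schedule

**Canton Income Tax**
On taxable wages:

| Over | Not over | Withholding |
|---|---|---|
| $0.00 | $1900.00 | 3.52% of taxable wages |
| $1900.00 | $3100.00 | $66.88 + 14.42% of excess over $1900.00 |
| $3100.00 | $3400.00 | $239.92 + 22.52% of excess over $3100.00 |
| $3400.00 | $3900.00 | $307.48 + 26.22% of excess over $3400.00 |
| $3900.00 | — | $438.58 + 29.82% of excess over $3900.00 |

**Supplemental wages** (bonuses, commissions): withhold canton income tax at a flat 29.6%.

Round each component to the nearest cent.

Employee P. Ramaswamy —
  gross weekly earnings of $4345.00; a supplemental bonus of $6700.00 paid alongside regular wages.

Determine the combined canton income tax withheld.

$2554.48

Canton Income Tax: taxable = $4345.00
  $438.58 + 29.82% × ($4345.00 − $3900.00) = $438.58 + 29.82% × $445.00 = $571.28
Supplemental (29.6% flat on bonus): 29.6% × $6700.00 = $1983.20
Total canton income tax: $571.28 + $1983.20 = $2554.48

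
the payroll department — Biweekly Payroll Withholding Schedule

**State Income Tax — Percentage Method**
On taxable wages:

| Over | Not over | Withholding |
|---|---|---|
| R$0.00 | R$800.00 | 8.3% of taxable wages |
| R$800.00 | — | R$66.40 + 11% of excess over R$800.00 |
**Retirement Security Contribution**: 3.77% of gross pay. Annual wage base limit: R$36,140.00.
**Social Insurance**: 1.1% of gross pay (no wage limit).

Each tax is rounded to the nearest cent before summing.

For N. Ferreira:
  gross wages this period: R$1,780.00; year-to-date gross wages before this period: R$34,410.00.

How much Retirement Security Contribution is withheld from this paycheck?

R$65.22

Retirement Security Contribution: cap R$36,140.00 − YTD R$34,410.00 = R$1,730.00 subject; 3.77% × R$1,730.00 = R$65.22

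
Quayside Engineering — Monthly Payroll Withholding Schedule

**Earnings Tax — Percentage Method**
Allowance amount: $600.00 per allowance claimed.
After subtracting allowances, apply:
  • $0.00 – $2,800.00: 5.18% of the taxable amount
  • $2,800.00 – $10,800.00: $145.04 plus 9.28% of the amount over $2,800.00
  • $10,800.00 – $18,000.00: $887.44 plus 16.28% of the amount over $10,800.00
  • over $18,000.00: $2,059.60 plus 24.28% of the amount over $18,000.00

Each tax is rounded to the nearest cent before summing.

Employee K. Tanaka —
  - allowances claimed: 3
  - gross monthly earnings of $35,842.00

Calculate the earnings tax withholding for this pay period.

Earnings Tax: taxable = $35,842.00 − 3×$600.00 = $34,042.00
  $2,059.60 + 24.28% × ($34,042.00 − $18,000.00) = $2,059.60 + 24.28% × $16,042.00 = $5,954.60

$5,954.60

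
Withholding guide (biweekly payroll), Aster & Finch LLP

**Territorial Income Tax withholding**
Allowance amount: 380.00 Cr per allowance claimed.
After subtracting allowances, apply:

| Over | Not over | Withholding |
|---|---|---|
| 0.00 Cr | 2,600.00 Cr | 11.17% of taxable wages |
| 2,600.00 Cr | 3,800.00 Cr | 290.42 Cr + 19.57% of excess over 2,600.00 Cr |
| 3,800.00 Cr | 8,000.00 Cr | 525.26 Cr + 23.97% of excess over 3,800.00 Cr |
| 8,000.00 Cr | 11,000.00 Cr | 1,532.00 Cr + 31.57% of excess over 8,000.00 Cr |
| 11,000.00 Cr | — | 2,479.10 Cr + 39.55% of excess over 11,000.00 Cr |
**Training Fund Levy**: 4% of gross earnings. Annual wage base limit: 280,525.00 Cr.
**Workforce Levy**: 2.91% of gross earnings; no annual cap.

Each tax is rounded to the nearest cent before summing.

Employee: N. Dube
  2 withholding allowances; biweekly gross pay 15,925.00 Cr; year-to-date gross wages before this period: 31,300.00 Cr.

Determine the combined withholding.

5,226.78 Cr

Territorial Income Tax: taxable = 15,925.00 Cr − 2×380.00 Cr = 15,165.00 Cr
  2,479.10 Cr + 39.55% × (15,165.00 Cr − 11,000.00 Cr) = 2,479.10 Cr + 39.55% × 4,165.00 Cr = 4,126.36 Cr
Training Fund Levy: 4% × 15,925.00 Cr = 637.00 Cr
Workforce Levy: 2.91% × 15,925.00 Cr = 463.42 Cr
Total: 4,126.36 Cr + 637.00 Cr + 463.42 Cr = 5,226.78 Cr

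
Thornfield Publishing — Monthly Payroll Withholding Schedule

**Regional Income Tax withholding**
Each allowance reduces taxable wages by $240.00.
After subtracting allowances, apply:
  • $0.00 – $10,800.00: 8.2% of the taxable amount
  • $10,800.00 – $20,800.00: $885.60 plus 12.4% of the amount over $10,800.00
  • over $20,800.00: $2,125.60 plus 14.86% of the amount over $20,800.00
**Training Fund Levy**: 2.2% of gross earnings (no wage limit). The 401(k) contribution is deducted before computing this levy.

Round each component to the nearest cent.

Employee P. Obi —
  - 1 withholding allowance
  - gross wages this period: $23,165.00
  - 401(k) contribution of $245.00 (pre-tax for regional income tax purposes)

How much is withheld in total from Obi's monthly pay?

$2,909.21

Regional Income Tax: taxable = $23,165.00 − $245.00 − 1×$240.00 = $22,680.00
  $2,125.60 + 14.86% × ($22,680.00 − $20,800.00) = $2,125.60 + 14.86% × $1,880.00 = $2,404.97
Training Fund Levy: 2.2% × $22,920.00 = $504.24
Total: $2,404.97 + $504.24 = $2,909.21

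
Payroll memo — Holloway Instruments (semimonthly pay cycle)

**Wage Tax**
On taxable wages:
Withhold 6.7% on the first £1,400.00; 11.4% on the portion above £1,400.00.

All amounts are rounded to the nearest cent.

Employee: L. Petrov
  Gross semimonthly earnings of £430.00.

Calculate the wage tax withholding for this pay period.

Wage Tax: taxable = £430.00
  6.7% × £430.00 = £28.81

£28.81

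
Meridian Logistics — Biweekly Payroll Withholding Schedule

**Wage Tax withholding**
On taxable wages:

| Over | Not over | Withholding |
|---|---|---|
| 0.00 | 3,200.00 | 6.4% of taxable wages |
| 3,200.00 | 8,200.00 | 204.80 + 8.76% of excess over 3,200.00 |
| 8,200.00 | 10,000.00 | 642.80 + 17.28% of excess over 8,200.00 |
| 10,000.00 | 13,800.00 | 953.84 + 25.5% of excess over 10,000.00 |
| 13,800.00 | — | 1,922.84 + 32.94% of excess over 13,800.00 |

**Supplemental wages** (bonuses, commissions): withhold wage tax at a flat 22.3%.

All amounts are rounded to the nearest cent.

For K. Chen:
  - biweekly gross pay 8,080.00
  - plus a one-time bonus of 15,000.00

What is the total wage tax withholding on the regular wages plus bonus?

3,977.29

Wage Tax: taxable = 8,080.00
  204.80 + 8.76% × (8,080.00 − 3,200.00) = 204.80 + 8.76% × 4,880.00 = 632.29
Supplemental (22.3% flat on bonus): 22.3% × 15,000.00 = 3,345.00
Total wage tax: 632.29 + 3,345.00 = 3,977.29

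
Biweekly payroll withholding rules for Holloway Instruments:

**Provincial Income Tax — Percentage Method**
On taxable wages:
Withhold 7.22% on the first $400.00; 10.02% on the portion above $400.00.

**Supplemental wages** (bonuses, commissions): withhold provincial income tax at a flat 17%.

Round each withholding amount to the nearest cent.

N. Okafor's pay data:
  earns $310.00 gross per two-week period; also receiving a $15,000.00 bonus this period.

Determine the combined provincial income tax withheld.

$2,572.38

Provincial Income Tax: taxable = $310.00
  7.22% × $310.00 = $22.38
Supplemental (17% flat on bonus): 17% × $15,000.00 = $2,550.00
Total provincial income tax: $22.38 + $2,550.00 = $2,572.38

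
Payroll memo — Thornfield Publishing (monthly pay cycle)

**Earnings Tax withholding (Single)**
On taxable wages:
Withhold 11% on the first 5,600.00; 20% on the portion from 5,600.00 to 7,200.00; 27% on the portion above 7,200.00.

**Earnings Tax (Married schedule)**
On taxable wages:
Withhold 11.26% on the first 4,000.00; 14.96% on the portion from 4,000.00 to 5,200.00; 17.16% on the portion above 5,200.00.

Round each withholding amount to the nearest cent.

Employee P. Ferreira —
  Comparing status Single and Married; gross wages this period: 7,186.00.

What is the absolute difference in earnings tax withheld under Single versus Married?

37.52

Earnings Tax (Single): taxable = 7,186.00
  616.00 + 20% × (7,186.00 − 5,600.00) = 616.00 + 20% × 1,586.00 = 933.20
Earnings Tax (Married): taxable = 7,186.00
  629.92 + 17.16% × (7,186.00 − 5,200.00) = 629.92 + 17.16% × 1,986.00 = 970.72
Difference: |933.20 − 970.72| = 37.52 (higher under Married)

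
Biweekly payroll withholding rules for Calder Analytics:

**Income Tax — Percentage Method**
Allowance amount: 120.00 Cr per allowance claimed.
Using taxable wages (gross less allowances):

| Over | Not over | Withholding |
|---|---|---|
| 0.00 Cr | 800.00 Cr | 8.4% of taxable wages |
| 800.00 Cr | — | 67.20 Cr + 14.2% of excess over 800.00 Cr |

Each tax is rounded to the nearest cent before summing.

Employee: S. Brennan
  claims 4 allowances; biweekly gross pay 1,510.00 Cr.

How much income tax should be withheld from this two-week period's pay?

99.86 Cr

Income Tax: taxable = 1,510.00 Cr − 4×120.00 Cr = 1,030.00 Cr
  67.20 Cr + 14.2% × (1,030.00 Cr − 800.00 Cr) = 67.20 Cr + 14.2% × 230.00 Cr = 99.86 Cr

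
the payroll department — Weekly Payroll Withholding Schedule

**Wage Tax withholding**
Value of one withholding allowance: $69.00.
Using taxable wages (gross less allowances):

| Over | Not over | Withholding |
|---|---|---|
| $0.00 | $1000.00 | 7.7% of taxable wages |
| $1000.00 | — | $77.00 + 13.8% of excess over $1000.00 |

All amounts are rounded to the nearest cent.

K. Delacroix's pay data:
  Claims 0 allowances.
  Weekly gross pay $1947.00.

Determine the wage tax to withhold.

$207.69

Wage Tax: taxable = $1947.00
  $77.00 + 13.8% × ($1947.00 − $1000.00) = $77.00 + 13.8% × $947.00 = $207.69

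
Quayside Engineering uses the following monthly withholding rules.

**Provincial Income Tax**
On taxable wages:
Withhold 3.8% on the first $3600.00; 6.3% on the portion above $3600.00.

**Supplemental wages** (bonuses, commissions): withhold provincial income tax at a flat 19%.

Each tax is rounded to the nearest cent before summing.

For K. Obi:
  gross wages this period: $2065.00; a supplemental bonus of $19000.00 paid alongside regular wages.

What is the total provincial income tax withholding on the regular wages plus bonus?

$3688.47

Provincial Income Tax: taxable = $2065.00
  3.8% × $2065.00 = $78.47
Supplemental (19% flat on bonus): 19% × $19000.00 = $3610.00
Total provincial income tax: $78.47 + $3610.00 = $3688.47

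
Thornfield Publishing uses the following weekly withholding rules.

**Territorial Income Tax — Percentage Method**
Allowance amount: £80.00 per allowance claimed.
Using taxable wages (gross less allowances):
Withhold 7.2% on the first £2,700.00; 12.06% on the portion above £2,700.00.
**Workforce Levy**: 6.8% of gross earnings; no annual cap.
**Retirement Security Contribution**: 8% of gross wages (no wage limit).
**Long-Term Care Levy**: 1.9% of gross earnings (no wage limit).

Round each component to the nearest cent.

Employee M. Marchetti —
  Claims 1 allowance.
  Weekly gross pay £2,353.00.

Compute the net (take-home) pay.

£1,796.39

Territorial Income Tax: taxable = £2,353.00 − 1×£80.00 = £2,273.00
  7.2% × £2,273.00 = £163.66
Workforce Levy: 6.8% × £2,353.00 = £160.00
Retirement Security Contribution: 8% × £2,353.00 = £188.24
Long-Term Care Levy: 1.9% × £2,353.00 = £44.71
Total withheld: £163.66 + £160.00 + £188.24 + £44.71 = £556.61
Net pay: £2,353.00 − £556.61 = £1,796.39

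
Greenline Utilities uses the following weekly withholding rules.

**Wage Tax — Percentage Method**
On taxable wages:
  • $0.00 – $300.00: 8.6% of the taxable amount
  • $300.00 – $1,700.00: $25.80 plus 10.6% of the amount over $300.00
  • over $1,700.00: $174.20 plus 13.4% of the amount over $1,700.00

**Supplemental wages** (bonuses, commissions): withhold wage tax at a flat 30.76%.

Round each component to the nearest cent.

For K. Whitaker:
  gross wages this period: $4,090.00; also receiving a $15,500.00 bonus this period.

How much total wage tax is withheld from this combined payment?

$5,262.26

Wage Tax: taxable = $4,090.00
  $174.20 + 13.4% × ($4,090.00 − $1,700.00) = $174.20 + 13.4% × $2,390.00 = $494.46
Supplemental (30.76% flat on bonus): 30.76% × $15,500.00 = $4,767.80
Total wage tax: $494.46 + $4,767.80 = $5,262.26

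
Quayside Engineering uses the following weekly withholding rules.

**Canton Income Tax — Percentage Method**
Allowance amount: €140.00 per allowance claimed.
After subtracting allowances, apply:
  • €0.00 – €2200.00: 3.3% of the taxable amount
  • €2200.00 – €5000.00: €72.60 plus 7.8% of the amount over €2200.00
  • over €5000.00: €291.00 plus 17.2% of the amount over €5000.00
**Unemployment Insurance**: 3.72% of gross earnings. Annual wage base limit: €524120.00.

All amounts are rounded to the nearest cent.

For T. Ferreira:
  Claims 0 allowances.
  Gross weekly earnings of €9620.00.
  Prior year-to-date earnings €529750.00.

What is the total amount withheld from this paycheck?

€1085.64

Canton Income Tax: taxable = €9620.00
  €291.00 + 17.2% × (€9620.00 − €5000.00) = €291.00 + 17.2% × €4620.00 = €1085.64
Unemployment Insurance: YTD €529750.00 ≥ cap €524120.00 → €0.00
Total: €1085.64 + €0.00 = €1085.64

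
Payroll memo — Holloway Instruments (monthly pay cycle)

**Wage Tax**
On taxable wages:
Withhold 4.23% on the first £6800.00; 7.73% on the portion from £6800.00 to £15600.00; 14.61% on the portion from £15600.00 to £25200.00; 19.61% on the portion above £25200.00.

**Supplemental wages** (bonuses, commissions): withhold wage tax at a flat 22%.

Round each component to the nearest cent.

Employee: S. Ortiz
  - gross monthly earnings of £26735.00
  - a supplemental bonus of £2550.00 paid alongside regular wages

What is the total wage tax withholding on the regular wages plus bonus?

Wage Tax: taxable = £26735.00
  £2370.44 + 19.61% × (£26735.00 − £25200.00) = £2370.44 + 19.61% × £1535.00 = £2671.45
Supplemental (22% flat on bonus): 22% × £2550.00 = £561.00
Total wage tax: £2671.45 + £561.00 = £3232.45

£3232.45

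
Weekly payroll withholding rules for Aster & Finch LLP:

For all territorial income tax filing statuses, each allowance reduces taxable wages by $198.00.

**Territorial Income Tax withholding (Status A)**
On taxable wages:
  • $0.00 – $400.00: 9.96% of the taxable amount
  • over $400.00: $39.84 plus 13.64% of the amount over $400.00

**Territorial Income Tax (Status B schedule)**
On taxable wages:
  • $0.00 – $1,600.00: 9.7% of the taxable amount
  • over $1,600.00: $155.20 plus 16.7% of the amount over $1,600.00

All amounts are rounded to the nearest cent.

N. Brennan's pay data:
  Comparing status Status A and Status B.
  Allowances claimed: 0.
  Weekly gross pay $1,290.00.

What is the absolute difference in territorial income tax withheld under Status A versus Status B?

Territorial Income Tax (Status A): taxable = $1,290.00
  $39.84 + 13.64% × ($1,290.00 − $400.00) = $39.84 + 13.64% × $890.00 = $161.24
Territorial Income Tax (Status B): taxable = $1,290.00
  9.7% × $1,290.00 = $125.13
Difference: |$161.24 − $125.13| = $36.11 (higher under Status A)

$36.11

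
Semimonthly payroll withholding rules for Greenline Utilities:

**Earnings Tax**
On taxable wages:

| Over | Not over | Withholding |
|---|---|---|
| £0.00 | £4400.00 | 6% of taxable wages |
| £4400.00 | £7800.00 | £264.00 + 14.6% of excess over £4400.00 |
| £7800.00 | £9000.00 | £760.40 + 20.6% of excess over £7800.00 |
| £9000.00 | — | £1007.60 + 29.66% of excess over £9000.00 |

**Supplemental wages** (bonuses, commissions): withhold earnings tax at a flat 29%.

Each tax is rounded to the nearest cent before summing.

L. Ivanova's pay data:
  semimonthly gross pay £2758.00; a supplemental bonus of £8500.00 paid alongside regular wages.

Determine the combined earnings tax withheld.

£2630.48

Earnings Tax: taxable = £2758.00
  6% × £2758.00 = £165.48
Supplemental (29% flat on bonus): 29% × £8500.00 = £2465.00
Total earnings tax: £165.48 + £2465.00 = £2630.48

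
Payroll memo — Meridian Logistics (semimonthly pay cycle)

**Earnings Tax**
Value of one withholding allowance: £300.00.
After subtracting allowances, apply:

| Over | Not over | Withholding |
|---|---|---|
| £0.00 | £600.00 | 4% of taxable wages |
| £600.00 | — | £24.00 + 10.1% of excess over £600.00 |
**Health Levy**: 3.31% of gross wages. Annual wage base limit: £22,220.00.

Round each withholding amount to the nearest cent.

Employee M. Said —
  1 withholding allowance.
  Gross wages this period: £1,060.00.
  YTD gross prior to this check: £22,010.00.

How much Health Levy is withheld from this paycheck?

Health Levy: cap £22,220.00 − YTD £22,010.00 = £210.00 subject; 3.31% × £210.00 = £6.95

£6.95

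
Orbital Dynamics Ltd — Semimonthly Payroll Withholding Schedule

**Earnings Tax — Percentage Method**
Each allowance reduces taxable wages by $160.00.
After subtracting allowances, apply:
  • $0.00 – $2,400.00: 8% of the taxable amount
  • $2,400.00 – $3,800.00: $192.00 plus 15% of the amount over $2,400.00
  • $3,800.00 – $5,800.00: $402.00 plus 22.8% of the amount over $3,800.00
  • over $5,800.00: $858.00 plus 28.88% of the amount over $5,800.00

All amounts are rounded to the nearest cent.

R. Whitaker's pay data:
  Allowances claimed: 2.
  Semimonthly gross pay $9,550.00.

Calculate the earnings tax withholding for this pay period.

$1,848.58

Earnings Tax: taxable = $9,550.00 − 2×$160.00 = $9,230.00
  $858.00 + 28.88% × ($9,230.00 − $5,800.00) = $858.00 + 28.88% × $3,430.00 = $1,848.58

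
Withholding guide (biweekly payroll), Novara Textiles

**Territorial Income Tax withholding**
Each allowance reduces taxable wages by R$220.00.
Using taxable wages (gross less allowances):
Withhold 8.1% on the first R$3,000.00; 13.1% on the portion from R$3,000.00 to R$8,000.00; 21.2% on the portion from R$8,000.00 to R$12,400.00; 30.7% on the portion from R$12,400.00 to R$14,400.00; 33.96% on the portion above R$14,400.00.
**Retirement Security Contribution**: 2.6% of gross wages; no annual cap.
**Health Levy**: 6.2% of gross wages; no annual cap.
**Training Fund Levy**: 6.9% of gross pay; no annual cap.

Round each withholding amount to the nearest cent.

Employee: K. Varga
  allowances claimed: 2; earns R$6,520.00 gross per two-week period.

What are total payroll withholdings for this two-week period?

Territorial Income Tax: taxable = R$6,520.00 − 2×R$220.00 = R$6,080.00
  R$243.00 + 13.1% × (R$6,080.00 − R$3,000.00) = R$243.00 + 13.1% × R$3,080.00 = R$646.48
Retirement Security Contribution: 2.6% × R$6,520.00 = R$169.52
Health Levy: 6.2% × R$6,520.00 = R$404.24
Training Fund Levy: 6.9% × R$6,520.00 = R$449.88
Total: R$646.48 + R$169.52 + R$404.24 + R$449.88 = R$1,670.12

R$1,670.12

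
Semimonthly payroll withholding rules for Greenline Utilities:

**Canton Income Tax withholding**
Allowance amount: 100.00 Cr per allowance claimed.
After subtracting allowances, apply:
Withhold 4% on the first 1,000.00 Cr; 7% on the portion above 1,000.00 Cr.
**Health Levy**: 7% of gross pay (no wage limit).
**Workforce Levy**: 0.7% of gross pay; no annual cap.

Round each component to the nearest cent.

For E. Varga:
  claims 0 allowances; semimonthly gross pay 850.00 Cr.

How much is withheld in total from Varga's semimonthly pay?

99.45 Cr

Canton Income Tax: taxable = 850.00 Cr
  4% × 850.00 Cr = 34.00 Cr
Health Levy: 7% × 850.00 Cr = 59.50 Cr
Workforce Levy: 0.7% × 850.00 Cr = 5.95 Cr
Total: 34.00 Cr + 59.50 Cr + 5.95 Cr = 99.45 Cr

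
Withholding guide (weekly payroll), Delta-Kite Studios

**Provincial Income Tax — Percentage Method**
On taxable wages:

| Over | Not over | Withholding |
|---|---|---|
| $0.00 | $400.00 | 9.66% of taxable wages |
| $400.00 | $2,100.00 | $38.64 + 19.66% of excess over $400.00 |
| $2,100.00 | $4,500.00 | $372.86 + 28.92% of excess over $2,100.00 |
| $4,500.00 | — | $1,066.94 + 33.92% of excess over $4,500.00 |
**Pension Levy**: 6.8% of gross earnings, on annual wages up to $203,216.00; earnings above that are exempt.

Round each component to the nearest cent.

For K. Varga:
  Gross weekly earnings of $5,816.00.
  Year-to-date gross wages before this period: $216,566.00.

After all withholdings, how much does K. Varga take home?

Provincial Income Tax: taxable = $5,816.00
  $1,066.94 + 33.92% × ($5,816.00 − $4,500.00) = $1,066.94 + 33.92% × $1,316.00 = $1,513.33
Pension Levy: YTD $216,566.00 ≥ cap $203,216.00 → $0.00
Total withheld: $1,513.33 + $0.00 = $1,513.33
Net pay: $5,816.00 − $1,513.33 = $4,302.67

$4,302.67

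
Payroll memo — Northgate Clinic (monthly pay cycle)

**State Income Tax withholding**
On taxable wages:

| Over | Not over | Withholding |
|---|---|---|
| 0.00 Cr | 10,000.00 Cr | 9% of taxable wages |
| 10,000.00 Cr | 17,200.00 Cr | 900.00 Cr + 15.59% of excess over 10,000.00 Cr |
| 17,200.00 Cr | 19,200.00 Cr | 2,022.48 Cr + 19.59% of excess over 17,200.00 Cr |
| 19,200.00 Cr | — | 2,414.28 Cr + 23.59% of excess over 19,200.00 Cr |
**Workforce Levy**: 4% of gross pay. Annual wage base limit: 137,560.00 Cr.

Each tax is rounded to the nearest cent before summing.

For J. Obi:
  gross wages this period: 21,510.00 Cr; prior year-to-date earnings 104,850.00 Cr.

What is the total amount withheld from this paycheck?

State Income Tax: taxable = 21,510.00 Cr
  2,414.28 Cr + 23.59% × (21,510.00 Cr − 19,200.00 Cr) = 2,414.28 Cr + 23.59% × 2,310.00 Cr = 2,959.21 Cr
Workforce Levy: 4% × 21,510.00 Cr = 860.40 Cr
Total: 2,959.21 Cr + 860.40 Cr = 3,819.61 Cr

3,819.61 Cr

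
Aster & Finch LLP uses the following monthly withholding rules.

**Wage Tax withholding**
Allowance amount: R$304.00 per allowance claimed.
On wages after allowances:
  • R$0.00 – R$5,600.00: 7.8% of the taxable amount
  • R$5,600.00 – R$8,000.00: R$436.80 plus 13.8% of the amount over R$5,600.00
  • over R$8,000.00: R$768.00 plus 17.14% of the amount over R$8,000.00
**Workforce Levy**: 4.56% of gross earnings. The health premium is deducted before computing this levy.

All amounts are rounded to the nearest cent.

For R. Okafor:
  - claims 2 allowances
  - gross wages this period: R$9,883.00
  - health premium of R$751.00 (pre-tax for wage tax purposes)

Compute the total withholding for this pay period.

Wage Tax: taxable = R$9,883.00 − R$751.00 − 2×R$304.00 = R$8,524.00
  R$768.00 + 17.14% × (R$8,524.00 − R$8,000.00) = R$768.00 + 17.14% × R$524.00 = R$857.81
Workforce Levy: 4.56% × R$9,132.00 = R$416.42
Total: R$857.81 + R$416.42 = R$1,274.23

R$1,274.23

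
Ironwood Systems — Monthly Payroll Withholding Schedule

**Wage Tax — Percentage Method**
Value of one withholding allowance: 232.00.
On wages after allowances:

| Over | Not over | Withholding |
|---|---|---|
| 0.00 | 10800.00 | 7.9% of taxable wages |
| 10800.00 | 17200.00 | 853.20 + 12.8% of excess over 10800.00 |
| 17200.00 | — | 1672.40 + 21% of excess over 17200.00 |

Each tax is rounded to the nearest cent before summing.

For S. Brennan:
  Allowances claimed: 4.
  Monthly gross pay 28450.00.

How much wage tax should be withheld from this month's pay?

3840.02

Wage Tax: taxable = 28450.00 − 4×232.00 = 27522.00
  1672.40 + 21% × (27522.00 − 17200.00) = 1672.40 + 21% × 10322.00 = 3840.02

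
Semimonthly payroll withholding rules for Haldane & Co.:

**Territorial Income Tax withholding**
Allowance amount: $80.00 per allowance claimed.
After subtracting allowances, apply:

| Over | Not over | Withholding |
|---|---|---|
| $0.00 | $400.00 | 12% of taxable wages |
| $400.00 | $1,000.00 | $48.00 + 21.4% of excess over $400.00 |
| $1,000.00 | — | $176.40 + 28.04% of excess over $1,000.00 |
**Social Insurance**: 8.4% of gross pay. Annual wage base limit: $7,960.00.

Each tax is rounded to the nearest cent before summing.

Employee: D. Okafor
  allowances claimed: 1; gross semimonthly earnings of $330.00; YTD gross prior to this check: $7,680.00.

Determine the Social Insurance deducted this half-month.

$23.52

Social Insurance: cap $7,960.00 − YTD $7,680.00 = $280.00 subject; 8.4% × $280.00 = $23.52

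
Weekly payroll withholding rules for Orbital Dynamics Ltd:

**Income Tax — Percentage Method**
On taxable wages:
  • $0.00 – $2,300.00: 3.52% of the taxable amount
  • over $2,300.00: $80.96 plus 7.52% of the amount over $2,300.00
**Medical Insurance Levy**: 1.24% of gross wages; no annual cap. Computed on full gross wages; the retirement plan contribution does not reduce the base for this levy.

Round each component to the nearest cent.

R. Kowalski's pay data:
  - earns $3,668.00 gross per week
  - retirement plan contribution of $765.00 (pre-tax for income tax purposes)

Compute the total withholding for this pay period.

Income Tax: taxable = $3,668.00 − $765.00 = $2,903.00
  $80.96 + 7.52% × ($2,903.00 − $2,300.00) = $80.96 + 7.52% × $603.00 = $126.31
Medical Insurance Levy: 1.24% × $3,668.00 = $45.48
Total: $126.31 + $45.48 = $171.79

$171.79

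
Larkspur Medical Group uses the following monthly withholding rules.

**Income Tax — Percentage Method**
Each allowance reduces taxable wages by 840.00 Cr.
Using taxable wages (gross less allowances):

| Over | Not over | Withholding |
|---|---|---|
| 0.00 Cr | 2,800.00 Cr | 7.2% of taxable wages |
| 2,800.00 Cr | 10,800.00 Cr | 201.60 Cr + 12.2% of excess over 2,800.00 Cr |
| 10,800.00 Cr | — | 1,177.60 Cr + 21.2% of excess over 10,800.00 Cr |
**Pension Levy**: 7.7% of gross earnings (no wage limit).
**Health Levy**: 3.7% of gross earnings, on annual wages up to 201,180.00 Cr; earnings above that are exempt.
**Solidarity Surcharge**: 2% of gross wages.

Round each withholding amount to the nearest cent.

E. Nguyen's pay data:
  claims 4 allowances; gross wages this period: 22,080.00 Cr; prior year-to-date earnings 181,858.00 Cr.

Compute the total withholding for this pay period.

5,713.31 Cr

Income Tax: taxable = 22,080.00 Cr − 4×840.00 Cr = 18,720.00 Cr
  1,177.60 Cr + 21.2% × (18,720.00 Cr − 10,800.00 Cr) = 1,177.60 Cr + 21.2% × 7,920.00 Cr = 2,856.64 Cr
Pension Levy: 7.7% × 22,080.00 Cr = 1,700.16 Cr
Health Levy: cap 201,180.00 Cr − YTD 181,858.00 Cr = 19,322.00 Cr subject; 3.7% × 19,322.00 Cr = 714.91 Cr
Solidarity Surcharge: 2% × 22,080.00 Cr = 441.60 Cr
Total: 2,856.64 Cr + 1,700.16 Cr + 714.91 Cr + 441.60 Cr = 5,713.31 Cr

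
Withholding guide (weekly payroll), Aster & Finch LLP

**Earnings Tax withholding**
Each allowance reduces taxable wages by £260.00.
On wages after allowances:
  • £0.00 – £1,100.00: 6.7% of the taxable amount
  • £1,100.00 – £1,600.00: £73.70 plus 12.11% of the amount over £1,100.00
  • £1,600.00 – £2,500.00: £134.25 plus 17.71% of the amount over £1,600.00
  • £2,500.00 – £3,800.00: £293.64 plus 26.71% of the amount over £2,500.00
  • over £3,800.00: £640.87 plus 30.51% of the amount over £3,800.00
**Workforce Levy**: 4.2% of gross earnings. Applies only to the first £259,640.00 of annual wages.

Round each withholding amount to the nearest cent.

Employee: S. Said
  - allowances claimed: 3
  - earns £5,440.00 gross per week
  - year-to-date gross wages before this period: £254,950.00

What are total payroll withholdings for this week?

Earnings Tax: taxable = £5,440.00 − 3×£260.00 = £4,660.00
  £640.87 + 30.51% × (£4,660.00 − £3,800.00) = £640.87 + 30.51% × £860.00 = £903.26
Workforce Levy: cap £259,640.00 − YTD £254,950.00 = £4,690.00 subject; 4.2% × £4,690.00 = £196.98
Total: £903.26 + £196.98 = £1,100.24

£1,100.24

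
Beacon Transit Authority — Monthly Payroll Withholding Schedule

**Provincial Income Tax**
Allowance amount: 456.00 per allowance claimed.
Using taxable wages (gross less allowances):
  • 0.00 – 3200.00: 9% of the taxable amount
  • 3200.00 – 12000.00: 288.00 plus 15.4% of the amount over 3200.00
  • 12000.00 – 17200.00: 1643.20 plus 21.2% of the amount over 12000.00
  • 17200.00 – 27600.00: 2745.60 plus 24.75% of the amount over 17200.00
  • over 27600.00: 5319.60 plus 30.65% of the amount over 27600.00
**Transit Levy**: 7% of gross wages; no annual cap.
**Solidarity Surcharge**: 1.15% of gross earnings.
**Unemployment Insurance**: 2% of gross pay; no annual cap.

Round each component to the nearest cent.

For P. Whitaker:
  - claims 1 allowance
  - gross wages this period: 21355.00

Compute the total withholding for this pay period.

Provincial Income Tax: taxable = 21355.00 − 1×456.00 = 20899.00
  2745.60 + 24.75% × (20899.00 − 17200.00) = 2745.60 + 24.75% × 3699.00 = 3661.10
Transit Levy: 7% × 21355.00 = 1494.85
Solidarity Surcharge: 1.15% × 21355.00 = 245.58
Unemployment Insurance: 2% × 21355.00 = 427.10
Total: 3661.10 + 1494.85 + 245.58 + 427.10 = 5828.63

5828.63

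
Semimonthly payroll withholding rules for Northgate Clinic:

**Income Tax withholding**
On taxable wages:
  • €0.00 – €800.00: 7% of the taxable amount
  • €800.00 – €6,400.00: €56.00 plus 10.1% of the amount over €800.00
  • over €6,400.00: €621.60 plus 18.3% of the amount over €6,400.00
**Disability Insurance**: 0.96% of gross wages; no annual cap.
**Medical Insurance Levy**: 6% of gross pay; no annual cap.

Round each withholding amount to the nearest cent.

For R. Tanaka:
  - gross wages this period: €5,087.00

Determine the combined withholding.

€843.05

Income Tax: taxable = €5,087.00
  €56.00 + 10.1% × (€5,087.00 − €800.00) = €56.00 + 10.1% × €4,287.00 = €488.99
Disability Insurance: 0.96% × €5,087.00 = €48.84
Medical Insurance Levy: 6% × €5,087.00 = €305.22
Total: €488.99 + €48.84 + €305.22 = €843.05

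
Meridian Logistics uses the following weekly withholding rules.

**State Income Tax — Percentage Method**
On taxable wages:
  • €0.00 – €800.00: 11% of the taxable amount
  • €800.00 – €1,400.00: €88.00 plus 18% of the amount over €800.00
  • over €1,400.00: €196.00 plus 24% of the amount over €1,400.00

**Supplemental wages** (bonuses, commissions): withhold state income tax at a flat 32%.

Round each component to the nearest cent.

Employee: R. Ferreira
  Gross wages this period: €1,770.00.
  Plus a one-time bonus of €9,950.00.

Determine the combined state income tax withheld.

State Income Tax: taxable = €1,770.00
  €196.00 + 24% × (€1,770.00 − €1,400.00) = €196.00 + 24% × €370.00 = €284.80
Supplemental (32% flat on bonus): 32% × €9,950.00 = €3,184.00
Total state income tax: €284.80 + €3,184.00 = €3,468.80

€3,468.80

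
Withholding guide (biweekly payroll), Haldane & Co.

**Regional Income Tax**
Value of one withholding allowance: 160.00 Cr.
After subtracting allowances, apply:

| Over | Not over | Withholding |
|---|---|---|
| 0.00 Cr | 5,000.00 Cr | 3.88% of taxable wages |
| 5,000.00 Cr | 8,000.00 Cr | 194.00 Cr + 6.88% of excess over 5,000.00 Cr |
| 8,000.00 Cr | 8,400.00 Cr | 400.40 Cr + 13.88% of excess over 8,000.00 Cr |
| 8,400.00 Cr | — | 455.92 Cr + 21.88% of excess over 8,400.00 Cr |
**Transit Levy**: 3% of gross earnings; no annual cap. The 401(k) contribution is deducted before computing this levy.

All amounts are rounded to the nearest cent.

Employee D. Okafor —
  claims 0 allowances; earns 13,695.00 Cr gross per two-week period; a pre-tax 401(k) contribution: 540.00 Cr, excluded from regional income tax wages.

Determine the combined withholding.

Regional Income Tax: taxable = 13,695.00 Cr − 540.00 Cr = 13,155.00 Cr
  455.92 Cr + 21.88% × (13,155.00 Cr − 8,400.00 Cr) = 455.92 Cr + 21.88% × 4,755.00 Cr = 1,496.31 Cr
Transit Levy: 3% × 13,155.00 Cr = 394.65 Cr
Total: 1,496.31 Cr + 394.65 Cr = 1,890.96 Cr

1,890.96 Cr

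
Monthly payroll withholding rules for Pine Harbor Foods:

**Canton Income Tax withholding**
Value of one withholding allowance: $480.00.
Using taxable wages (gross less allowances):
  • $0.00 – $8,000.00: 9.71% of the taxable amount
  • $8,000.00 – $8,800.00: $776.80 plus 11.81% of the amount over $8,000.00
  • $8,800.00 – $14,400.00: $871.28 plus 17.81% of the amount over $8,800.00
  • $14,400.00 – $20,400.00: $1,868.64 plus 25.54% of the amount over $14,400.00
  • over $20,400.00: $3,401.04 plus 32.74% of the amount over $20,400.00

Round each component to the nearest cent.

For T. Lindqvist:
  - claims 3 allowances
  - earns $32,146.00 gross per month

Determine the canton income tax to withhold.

$6,775.22

Canton Income Tax: taxable = $32,146.00 − 3×$480.00 = $30,706.00
  $3,401.04 + 32.74% × ($30,706.00 − $20,400.00) = $3,401.04 + 32.74% × $10,306.00 = $6,775.22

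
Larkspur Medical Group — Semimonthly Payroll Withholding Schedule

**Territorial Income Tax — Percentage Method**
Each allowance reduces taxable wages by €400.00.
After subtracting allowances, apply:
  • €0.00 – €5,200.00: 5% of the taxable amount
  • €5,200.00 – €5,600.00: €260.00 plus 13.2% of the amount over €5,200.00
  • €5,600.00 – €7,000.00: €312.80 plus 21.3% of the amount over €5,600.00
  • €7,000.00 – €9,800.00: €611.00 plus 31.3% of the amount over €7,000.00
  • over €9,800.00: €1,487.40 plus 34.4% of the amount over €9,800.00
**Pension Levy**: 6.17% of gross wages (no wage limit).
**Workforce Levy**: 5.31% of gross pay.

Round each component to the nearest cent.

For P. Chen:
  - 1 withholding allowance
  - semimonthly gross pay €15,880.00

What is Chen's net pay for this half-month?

€10,615.65

Territorial Income Tax: taxable = €15,880.00 − 1×€400.00 = €15,480.00
  €1,487.40 + 34.4% × (€15,480.00 − €9,800.00) = €1,487.40 + 34.4% × €5,680.00 = €3,441.32
Pension Levy: 6.17% × €15,880.00 = €979.80
Workforce Levy: 5.31% × €15,880.00 = €843.23
Total withheld: €3,441.32 + €979.80 + €843.23 = €5,264.35
Net pay: €15,880.00 − €5,264.35 = €10,615.65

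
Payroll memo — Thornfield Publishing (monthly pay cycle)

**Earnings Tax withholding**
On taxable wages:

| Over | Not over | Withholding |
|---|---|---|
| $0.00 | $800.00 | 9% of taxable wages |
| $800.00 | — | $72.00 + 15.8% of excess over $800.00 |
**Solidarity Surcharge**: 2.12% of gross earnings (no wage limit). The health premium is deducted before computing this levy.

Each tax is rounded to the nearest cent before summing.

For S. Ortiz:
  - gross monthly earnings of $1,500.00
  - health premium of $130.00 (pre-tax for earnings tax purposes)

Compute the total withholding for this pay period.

Earnings Tax: taxable = $1,500.00 − $130.00 = $1,370.00
  $72.00 + 15.8% × ($1,370.00 − $800.00) = $72.00 + 15.8% × $570.00 = $162.06
Solidarity Surcharge: 2.12% × $1,370.00 = $29.04
Total: $162.06 + $29.04 = $191.10

$191.10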